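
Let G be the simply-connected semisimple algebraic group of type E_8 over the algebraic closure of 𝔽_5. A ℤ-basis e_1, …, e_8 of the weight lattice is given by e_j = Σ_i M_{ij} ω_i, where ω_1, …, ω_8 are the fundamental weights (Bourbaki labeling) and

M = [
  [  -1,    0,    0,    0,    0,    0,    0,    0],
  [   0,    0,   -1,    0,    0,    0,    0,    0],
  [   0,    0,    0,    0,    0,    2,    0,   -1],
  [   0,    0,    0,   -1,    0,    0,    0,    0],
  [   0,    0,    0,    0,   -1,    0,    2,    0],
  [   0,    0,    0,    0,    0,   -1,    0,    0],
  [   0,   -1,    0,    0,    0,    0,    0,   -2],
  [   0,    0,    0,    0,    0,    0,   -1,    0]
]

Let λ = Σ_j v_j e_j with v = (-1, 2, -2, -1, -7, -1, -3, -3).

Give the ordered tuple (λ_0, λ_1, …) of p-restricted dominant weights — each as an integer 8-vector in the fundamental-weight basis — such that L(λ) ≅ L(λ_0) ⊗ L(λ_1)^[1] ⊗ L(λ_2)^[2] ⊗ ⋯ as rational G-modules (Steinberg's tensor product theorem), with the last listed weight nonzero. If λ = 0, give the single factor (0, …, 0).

Change of basis e → ω: c = M·v where v = (-1, 2, -2, -1, -7, -1, -3, -3):
  c_1 = -1*-1 + 0*2 + 0*-2 + 0*-1 + 0*-7 + 0*-1 + 0*-3 + 0*-3 = 1
  c_2 = 0*-1 + 0*2 + -1*-2 + 0*-1 + 0*-7 + 0*-1 + 0*-3 + 0*-3 = 2
  c_3 = 0*-1 + 0*2 + 0*-2 + 0*-1 + 0*-7 + 2*-1 + 0*-3 + -1*-3 = 1
  c_4 = 0*-1 + 0*2 + 0*-2 + -1*-1 + 0*-7 + 0*-1 + 0*-3 + 0*-3 = 1
  c_5 = 0*-1 + 0*2 + 0*-2 + 0*-1 + -1*-7 + 0*-1 + 2*-3 + 0*-3 = 1
  c_6 = 0*-1 + 0*2 + 0*-2 + 0*-1 + 0*-7 + -1*-1 + 0*-3 + 0*-3 = 1
  c_7 = 0*-1 + -1*2 + 0*-2 + 0*-1 + 0*-7 + 0*-1 + 0*-3 + -2*-3 = 4
  c_8 = 0*-1 + 0*2 + 0*-2 + 0*-1 + 0*-7 + 0*-1 + -1*-3 + 0*-3 = 3
Base-5 expansion of each c_i:
  c_1 = 1 = 1·5^0
  c_2 = 2 = 2·5^0
  c_3 = 1 = 1·5^0
  c_4 = 1 = 1·5^0
  c_5 = 1 = 1·5^0
  c_6 = 1 = 1·5^0
  c_7 = 4 = 4·5^0
  c_8 = 3 = 3·5^0
λ_0 = (1, 2, 1, 1, 1, 1, 4, 3)

((1, 2, 1, 1, 1, 1, 4, 3),)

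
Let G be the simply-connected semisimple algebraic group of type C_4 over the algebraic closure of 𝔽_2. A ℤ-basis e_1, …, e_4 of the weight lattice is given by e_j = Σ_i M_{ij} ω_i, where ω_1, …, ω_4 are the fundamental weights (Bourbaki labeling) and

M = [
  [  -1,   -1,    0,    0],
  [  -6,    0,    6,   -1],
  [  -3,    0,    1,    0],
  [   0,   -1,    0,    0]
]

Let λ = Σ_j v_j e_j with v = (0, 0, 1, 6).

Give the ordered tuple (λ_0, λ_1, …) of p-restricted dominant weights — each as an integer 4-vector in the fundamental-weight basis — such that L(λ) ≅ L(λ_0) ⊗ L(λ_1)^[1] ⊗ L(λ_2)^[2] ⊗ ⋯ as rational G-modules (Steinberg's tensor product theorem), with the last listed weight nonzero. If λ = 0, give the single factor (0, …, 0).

((0, 0, 1, 0),)

Change of basis e → ω: c = M·v where v = (0, 0, 1, 6):
  c_1 = (-1)·(0) + (-1)·(0) + 0·1 + 0·6 = 0
  c_2 = (-6)·(0) + 0·0 + 6·1 + (-1)·(6) = 0
  c_3 = (-3)·(0) + 0·0 + 1·1 + 0·6 = 1
  c_4 = 0·0 + (-1)·(0) + 0·1 + 0·6 = 0
Expand coordinatewise in base 2:
  c_1 = 0
  c_2 = 0
  c_3 = 1 = 1·2^0
  c_4 = 0
λ_0 = (0, 0, 1, 0)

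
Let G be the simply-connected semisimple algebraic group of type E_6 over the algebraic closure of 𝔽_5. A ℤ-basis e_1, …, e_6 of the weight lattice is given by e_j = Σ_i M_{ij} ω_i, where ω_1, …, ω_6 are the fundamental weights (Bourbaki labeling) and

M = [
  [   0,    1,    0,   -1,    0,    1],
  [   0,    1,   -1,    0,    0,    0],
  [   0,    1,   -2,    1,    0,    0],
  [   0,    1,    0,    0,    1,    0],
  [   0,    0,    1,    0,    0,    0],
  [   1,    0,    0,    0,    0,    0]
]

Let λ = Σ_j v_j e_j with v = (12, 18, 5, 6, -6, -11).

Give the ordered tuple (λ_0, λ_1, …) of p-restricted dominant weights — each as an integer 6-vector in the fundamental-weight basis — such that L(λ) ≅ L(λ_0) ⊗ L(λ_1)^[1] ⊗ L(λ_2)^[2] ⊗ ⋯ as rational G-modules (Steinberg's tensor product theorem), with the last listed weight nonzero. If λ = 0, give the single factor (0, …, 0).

Compute c_i = Σ_j M_{ij} v_j with v = (12, 18, 5, 6, -6, -11):
  c_1 = 0*12 + 1*18 + 0*5 + -1*6 + 0*-6 + 1*-11 = 1
  c_2 = 0*12 + 1*18 + -1*5 + 0*6 + 0*-6 + 0*-11 = 13
  c_3 = 0*12 + 1*18 + -2*5 + 1*6 + 0*-6 + 0*-11 = 14
  c_4 = 0*12 + 1*18 + 0*5 + 0*6 + 1*-6 + 0*-11 = 12
  c_5 = 0*12 + 0*18 + 1*5 + 0*6 + 0*-6 + 0*-11 = 5
  c_6 = 1*12 + 0*18 + 0*5 + 0*6 + 0*-6 + 0*-11 = 12
Expand coordinatewise in base 5:
  c_1 = 1 = 1·5^0
  c_2 = 13 = 3·5^0 + 2·5^1
  c_3 = 14 = 4·5^0 + 2·5^1
  c_4 = 12 = 2·5^0 + 2·5^1
  c_5 = 5 = 0·5^0 + 1·5^1
  c_6 = 12 = 2·5^0 + 2·5^1
λ_0 = (1, 3, 4, 2, 0, 2)
λ_1 = (0, 2, 2, 2, 1, 2)

((1, 3, 4, 2, 0, 2), (0, 2, 2, 2, 1, 2))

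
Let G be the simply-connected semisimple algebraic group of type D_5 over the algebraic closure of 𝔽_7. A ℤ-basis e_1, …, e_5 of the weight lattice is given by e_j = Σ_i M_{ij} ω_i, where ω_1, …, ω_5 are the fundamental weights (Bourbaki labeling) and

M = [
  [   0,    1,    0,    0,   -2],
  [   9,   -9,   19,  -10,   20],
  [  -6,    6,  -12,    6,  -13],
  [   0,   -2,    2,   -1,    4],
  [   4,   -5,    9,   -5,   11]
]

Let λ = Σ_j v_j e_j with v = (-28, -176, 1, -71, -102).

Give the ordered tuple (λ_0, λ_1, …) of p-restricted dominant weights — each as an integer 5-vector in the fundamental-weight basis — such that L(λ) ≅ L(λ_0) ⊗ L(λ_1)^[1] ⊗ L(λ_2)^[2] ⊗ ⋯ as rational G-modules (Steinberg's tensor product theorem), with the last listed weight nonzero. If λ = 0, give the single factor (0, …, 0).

Compute c_i = Σ_j M_{ij} v_j with v = (-28, -176, 1, -71, -102):
  c_1 = (0)·(-28) + (1)·(-176) + (0)·(1) + (0)·(-71) + (-2)·(-102) = 28
  c_2 = (9)·(-28) + (-9)·(-176) + (19)·(1) + (-10)·(-71) + (20)·(-102) = 21
  c_3 = (-6)·(-28) + (6)·(-176) + (-12)·(1) + (6)·(-71) + (-13)·(-102) = 0
  c_4 = (0)·(-28) + (-2)·(-176) + (2)·(1) + (-1)·(-71) + (4)·(-102) = 17
  c_5 = (4)·(-28) + (-5)·(-176) + (9)·(1) + (-5)·(-71) + (11)·(-102) = 10
p = 7; digits c_i = Σ_j d_{ij}·7^j, 0 ≤ d_{ij} < 7:
  c_1 = 28 = 0·7^0 + 4·7^1
  c_2 = 21 = 0·7^0 + 3·7^1
  c_3 = 0
  c_4 = 17 = 3·7^0 + 2·7^1
  c_5 = 10 = 3·7^0 + 1·7^1
λ_0 = (0, 0, 0, 3, 3)
λ_1 = (4, 3, 0, 2, 1)

((0, 0, 0, 3, 3), (4, 3, 0, 2, 1))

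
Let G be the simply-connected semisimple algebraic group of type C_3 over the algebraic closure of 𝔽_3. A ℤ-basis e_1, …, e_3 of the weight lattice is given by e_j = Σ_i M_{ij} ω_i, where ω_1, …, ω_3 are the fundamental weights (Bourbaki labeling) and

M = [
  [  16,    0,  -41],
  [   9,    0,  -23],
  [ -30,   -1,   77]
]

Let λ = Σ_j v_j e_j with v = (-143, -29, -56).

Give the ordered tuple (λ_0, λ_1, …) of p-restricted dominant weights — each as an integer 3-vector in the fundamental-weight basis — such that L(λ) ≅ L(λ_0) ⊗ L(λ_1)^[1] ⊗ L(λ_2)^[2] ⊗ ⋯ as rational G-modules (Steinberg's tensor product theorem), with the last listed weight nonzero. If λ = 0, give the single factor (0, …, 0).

In the fundamental-weight basis, λ has coordinates c = M·v (v = (-143, -29, -56)):
  c_1 = (16)·(-143) + (0)·(-29) + (-41)·(-56) = 8
  c_2 = (9)·(-143) + (0)·(-29) + (-23)·(-56) = 1
  c_3 = (-30)·(-143) + (-1)·(-29) + (77)·(-56) = 7
p = 3; digits c_i = Σ_j d_{ij}·3^j, 0 ≤ d_{ij} < 3:
  c_1 = 8 = 2·3^0 + 2·3^1
  c_2 = 1 = 1·3^0
  c_3 = 7 = 1·3^0 + 2·3^1
Factor λ_0 = (2, 1, 1)
Factor λ_1 = (2, 0, 2)

((2, 1, 1), (2, 0, 2))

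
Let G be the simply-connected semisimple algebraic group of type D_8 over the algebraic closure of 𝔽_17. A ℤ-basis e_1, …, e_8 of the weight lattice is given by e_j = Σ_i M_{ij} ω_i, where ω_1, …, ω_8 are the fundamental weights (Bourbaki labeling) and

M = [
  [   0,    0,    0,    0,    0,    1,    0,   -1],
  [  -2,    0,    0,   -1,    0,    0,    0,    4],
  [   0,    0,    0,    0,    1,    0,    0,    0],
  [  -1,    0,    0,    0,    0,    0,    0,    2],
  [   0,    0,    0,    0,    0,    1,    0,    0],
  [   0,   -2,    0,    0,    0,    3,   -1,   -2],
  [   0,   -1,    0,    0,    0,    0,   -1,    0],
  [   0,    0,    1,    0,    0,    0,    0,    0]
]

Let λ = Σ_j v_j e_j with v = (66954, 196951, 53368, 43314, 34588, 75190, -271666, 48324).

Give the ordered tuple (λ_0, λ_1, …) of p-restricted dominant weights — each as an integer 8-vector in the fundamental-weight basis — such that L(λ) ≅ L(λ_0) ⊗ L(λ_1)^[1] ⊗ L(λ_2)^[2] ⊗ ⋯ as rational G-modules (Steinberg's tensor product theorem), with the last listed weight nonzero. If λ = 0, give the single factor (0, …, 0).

((6, 9, 10, 12, 16, 5, 0, 5), (16, 10, 11, 12, 2, 2, 9, 11), (7, 4, 0, 0, 5, 6, 3, 14), (5, 3, 7, 6, 15, 1, 15, 10))

Converting to the ω-basis (c_i = row i of M dotted with v = (66954, 196951, 53368, 43314, 34588, 75190, -271666, 48324)):
  c_1 = (0)·(66954) + (0)·(196951) + (0)·(53368) + (0)·(43314) + (0)·(34588) + (1)·(75190) + (0)·(-271666) + (-1)·(48324) = 26866
  c_2 = (-2)·(66954) + (0)·(196951) + (0)·(53368) + (-1)·(43314) + (0)·(34588) + (0)·(75190) + (0)·(-271666) + (4)·(48324) = 16074
  c_3 = (0)·(66954) + (0)·(196951) + (0)·(53368) + (0)·(43314) + (1)·(34588) + (0)·(75190) + (0)·(-271666) + (0)·(48324) = 34588
  c_4 = (-1)·(66954) + (0)·(196951) + (0)·(53368) + (0)·(43314) + (0)·(34588) + (0)·(75190) + (0)·(-271666) + (2)·(48324) = 29694
  c_5 = (0)·(66954) + (0)·(196951) + (0)·(53368) + (0)·(43314) + (0)·(34588) + (1)·(75190) + (0)·(-271666) + (0)·(48324) = 75190
  c_6 = (0)·(66954) + (-2)·(196951) + (0)·(53368) + (0)·(43314) + (0)·(34588) + (3)·(75190) + (-1)·(-271666) + (-2)·(48324) = 6686
  c_7 = (0)·(66954) + (-1)·(196951) + (0)·(53368) + (0)·(43314) + (0)·(34588) + (0)·(75190) + (-1)·(-271666) + (0)·(48324) = 74715
  c_8 = (0)·(66954) + (0)·(196951) + (1)·(53368) + (0)·(43314) + (0)·(34588) + (0)·(75190) + (0)·(-271666) + (0)·(48324) = 53368
Writing each c_i in base p = 17:
  c_1 = 26866 = 6·17^0 + 16·17^1 + 7·17^2 + 5·17^3
  c_2 = 16074 = 9·17^0 + 10·17^1 + 4·17^2 + 3·17^3
  c_3 = 34588 = 10·17^0 + 11·17^1 + 0·17^2 + 7·17^3
  c_4 = 29694 = 12·17^0 + 12·17^1 + 0·17^2 + 6·17^3
  c_5 = 75190 = 16·17^0 + 2·17^1 + 5·17^2 + 15·17^3
  c_6 = 6686 = 5·17^0 + 2·17^1 + 6·17^2 + 1·17^3
  c_7 = 74715 = 0·17^0 + 9·17^1 + 3·17^2 + 15·17^3
  c_8 = 53368 = 5·17^0 + 11·17^1 + 14·17^2 + 10·17^3
Factor λ_0 = (6, 9, 10, 12, 16, 5, 0, 5)
Factor λ_1 = (16, 10, 11, 12, 2, 2, 9, 11)
Factor λ_2 = (7, 4, 0, 0, 5, 6, 3, 14)
Factor λ_3 = (5, 3, 7, 6, 15, 1, 15, 10)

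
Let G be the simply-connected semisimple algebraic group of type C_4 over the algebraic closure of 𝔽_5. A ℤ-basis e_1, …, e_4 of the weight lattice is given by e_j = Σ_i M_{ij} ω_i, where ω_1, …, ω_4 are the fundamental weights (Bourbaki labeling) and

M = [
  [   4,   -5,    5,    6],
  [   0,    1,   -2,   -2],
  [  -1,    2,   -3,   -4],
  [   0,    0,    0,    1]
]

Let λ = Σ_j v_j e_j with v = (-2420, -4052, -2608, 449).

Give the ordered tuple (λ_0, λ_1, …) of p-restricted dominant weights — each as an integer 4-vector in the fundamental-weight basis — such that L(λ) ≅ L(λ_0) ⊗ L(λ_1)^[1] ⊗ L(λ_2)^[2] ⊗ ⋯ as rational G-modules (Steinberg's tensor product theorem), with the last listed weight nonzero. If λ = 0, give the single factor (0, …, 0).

Change of basis e → ω: c = M·v where v = (-2420, -4052, -2608, 449):
  c_1 = 4*-2420 + -5*-4052 + 5*-2608 + 6*449 = 234
  c_2 = 0*-2420 + 1*-4052 + -2*-2608 + -2*449 = 266
  c_3 = -1*-2420 + 2*-4052 + -3*-2608 + -4*449 = 344
  c_4 = 0*-2420 + 0*-4052 + 0*-2608 + 1*449 = 449
p = 5; digits c_i = Σ_j d_{ij}·5^j, 0 ≤ d_{ij} < 5:
  c_1 = 234 = 4·5^0 + 1·5^1 + 4·5^2 + 1·5^3
  c_2 = 266 = 1·5^0 + 3·5^1 + 0·5^2 + 2·5^3
  c_3 = 344 = 4·5^0 + 3·5^1 + 3·5^2 + 2·5^3
  c_4 = 449 = 4·5^0 + 4·5^1 + 2·5^2 + 3·5^3
λ_0 = (4, 1, 4, 4)
λ_1 = (1, 3, 3, 4)
λ_2 = (4, 0, 3, 2)
λ_3 = (1, 2, 2, 3)

((4, 1, 4, 4), (1, 3, 3, 4), (4, 0, 3, 2), (1, 2, 2, 3))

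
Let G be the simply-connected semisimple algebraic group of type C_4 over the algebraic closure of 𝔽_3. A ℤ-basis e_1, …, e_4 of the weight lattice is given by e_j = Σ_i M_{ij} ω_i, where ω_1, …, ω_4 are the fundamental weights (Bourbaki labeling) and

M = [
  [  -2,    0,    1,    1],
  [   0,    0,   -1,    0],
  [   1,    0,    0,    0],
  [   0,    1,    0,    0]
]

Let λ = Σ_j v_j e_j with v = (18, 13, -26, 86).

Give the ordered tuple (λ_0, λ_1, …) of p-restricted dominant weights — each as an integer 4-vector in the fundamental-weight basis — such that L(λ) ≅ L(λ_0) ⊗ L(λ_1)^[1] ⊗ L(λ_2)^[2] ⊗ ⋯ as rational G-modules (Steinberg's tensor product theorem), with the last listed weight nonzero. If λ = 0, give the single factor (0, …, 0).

In the fundamental-weight basis, λ has coordinates c = M·v (v = (18, 13, -26, 86)):
  c_1 = (-2)·(18) + 0·13 + (1)·(-26) + 1·86 = 24
  c_2 = 0·18 + 0·13 + (-1)·(-26) + 0·86 = 26
  c_3 = 1·18 + 0·13 + (0)·(-26) + 0·86 = 18
  c_4 = 0·18 + 1·13 + (0)·(-26) + 0·86 = 13
Expand coordinatewise in base 3:
  c_1 = 24 = 0·3^0 + 2·3^1 + 2·3^2
  c_2 = 26 = 2·3^0 + 2·3^1 + 2·3^2
  c_3 = 18 = 0·3^0 + 0·3^1 + 2·3^2
  c_4 = 13 = 1·3^0 + 1·3^1 + 1·3^2
Factor λ_0 = (0, 2, 0, 1)
Factor λ_1 = (2, 2, 0, 1)
Factor λ_2 = (2, 2, 2, 1)

((0, 2, 0, 1), (2, 2, 0, 1), (2, 2, 2, 1))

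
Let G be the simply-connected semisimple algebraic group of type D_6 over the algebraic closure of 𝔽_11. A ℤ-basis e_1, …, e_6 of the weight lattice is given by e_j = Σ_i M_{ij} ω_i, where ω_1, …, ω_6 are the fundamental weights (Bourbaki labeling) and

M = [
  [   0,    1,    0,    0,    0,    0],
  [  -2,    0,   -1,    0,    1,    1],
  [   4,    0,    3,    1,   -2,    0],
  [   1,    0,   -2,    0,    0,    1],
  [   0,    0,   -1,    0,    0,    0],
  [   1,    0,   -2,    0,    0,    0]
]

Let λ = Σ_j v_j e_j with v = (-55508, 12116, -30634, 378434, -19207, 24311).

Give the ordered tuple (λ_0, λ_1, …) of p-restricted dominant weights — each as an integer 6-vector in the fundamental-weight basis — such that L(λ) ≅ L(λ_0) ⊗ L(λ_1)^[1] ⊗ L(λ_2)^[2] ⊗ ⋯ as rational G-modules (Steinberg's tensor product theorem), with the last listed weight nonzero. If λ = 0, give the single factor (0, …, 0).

ω-coordinates c = M·v, v = (-55508, 12116, -30634, 378434, -19207, 24311):
  c_1 = (0)·(-55508) + 1·12116 + (0)·(-30634) + 0·378434 + (0)·(-19207) + 0·24311 = 12116
  c_2 = (-2)·(-55508) + 0·12116 + (-1)·(-30634) + 0·378434 + (1)·(-19207) + 1·24311 = 146754
  c_3 = (4)·(-55508) + 0·12116 + (3)·(-30634) + 1·378434 + (-2)·(-19207) + 0·24311 = 102914
  c_4 = (1)·(-55508) + 0·12116 + (-2)·(-30634) + 0·378434 + (0)·(-19207) + 1·24311 = 30071
  c_5 = (0)·(-55508) + 0·12116 + (-1)·(-30634) + 0·378434 + (0)·(-19207) + 0·24311 = 30634
  c_6 = (1)·(-55508) + 0·12116 + (-2)·(-30634) + 0·378434 + (0)·(-19207) + 0·24311 = 5760
Base-11 expansion of each c_i:
  c_1 = 12116 = 5·11^0 + 1·11^1 + 1·11^2 + 9·11^3
  c_2 = 146754 = 3·11^0 + 9·11^1 + 2·11^2 + 0·11^3 + 10·11^4
  c_3 = 102914 = 9·11^0 + 5·11^1 + 3·11^2 + 0·11^3 + 7·11^4
  c_4 = 30071 = 8·11^0 + 5·11^1 + 6·11^2 + 0·11^3 + 2·11^4
  c_5 = 30634 = 10·11^0 + 1·11^1 + 0·11^2 + 1·11^3 + 2·11^4
  c_6 = 5760 = 7·11^0 + 6·11^1 + 3·11^2 + 4·11^3
λ_0 = (5, 3, 9, 8, 10, 7)
λ_1 = (1, 9, 5, 5, 1, 6)
λ_2 = (1, 2, 3, 6, 0, 3)
λ_3 = (9, 0, 0, 0, 1, 4)
λ_4 = (0, 10, 7, 2, 2, 0)

((5, 3, 9, 8, 10, 7), (1, 9, 5, 5, 1, 6), (1, 2, 3, 6, 0, 3), (9, 0, 0, 0, 1, 4), (0, 10, 7, 2, 2, 0))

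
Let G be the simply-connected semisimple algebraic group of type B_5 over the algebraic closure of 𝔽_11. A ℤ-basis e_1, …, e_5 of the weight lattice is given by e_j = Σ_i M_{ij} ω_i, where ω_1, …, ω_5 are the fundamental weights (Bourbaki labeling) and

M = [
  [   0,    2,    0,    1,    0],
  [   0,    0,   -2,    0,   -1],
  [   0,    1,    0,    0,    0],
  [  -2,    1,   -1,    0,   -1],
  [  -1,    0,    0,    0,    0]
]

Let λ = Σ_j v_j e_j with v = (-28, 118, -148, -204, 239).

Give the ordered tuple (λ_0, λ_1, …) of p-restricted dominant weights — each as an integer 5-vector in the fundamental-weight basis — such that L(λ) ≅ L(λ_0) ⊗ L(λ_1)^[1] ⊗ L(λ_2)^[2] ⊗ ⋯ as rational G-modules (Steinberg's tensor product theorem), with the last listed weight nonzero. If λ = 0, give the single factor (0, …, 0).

Change of basis e → ω: c = M·v where v = (-28, 118, -148, -204, 239):
  c_1 = 0*-28 + 2*118 + 0*-148 + 1*-204 + 0*239 = 32
  c_2 = 0*-28 + 0*118 + -2*-148 + 0*-204 + -1*239 = 57
  c_3 = 0*-28 + 1*118 + 0*-148 + 0*-204 + 0*239 = 118
  c_4 = -2*-28 + 1*118 + -1*-148 + 0*-204 + -1*239 = 83
  c_5 = -1*-28 + 0*118 + 0*-148 + 0*-204 + 0*239 = 28
p = 11; digits c_i = Σ_j d_{ij}·11^j, 0 ≤ d_{ij} < 11:
  c_1 = 32 = 10·11^0 + 2·11^1
  c_2 = 57 = 2·11^0 + 5·11^1
  c_3 = 118 = 8·11^0 + 10·11^1
  c_4 = 83 = 6·11^0 + 7·11^1
  c_5 = 28 = 6·11^0 + 2·11^1
Factor λ_0 = (10, 2, 8, 6, 6)
Factor λ_1 = (2, 5, 10, 7, 2)

((10, 2, 8, 6, 6), (2, 5, 10, 7, 2))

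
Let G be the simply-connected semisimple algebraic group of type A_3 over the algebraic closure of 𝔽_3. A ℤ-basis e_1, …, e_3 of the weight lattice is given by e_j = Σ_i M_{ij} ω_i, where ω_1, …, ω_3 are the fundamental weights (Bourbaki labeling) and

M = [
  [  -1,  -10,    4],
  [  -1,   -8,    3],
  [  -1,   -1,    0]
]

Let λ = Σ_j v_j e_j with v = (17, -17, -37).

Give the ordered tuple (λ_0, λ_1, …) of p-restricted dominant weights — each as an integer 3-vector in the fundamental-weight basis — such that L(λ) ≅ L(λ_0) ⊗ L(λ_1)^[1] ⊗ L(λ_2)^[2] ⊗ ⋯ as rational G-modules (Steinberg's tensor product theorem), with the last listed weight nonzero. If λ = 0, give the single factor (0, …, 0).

((2, 2, 0), (1, 2, 0))

In the fundamental-weight basis, λ has coordinates c = M·v (v = (17, -17, -37)):
  c_1 = (-1)·(17) + (-10)·(-17) + (4)·(-37) = 5
  c_2 = (-1)·(17) + (-8)·(-17) + (3)·(-37) = 8
  c_3 = (-1)·(17) + (-1)·(-17) + (0)·(-37) = 0
Expand coordinatewise in base 3:
  c_1 = 5 = 2·3^0 + 1·3^1
  c_2 = 8 = 2·3^0 + 2·3^1
  c_3 = 0
p-restricted factor λ_0 = (2, 2, 0)
p-restricted factor λ_1 = (1, 2, 0)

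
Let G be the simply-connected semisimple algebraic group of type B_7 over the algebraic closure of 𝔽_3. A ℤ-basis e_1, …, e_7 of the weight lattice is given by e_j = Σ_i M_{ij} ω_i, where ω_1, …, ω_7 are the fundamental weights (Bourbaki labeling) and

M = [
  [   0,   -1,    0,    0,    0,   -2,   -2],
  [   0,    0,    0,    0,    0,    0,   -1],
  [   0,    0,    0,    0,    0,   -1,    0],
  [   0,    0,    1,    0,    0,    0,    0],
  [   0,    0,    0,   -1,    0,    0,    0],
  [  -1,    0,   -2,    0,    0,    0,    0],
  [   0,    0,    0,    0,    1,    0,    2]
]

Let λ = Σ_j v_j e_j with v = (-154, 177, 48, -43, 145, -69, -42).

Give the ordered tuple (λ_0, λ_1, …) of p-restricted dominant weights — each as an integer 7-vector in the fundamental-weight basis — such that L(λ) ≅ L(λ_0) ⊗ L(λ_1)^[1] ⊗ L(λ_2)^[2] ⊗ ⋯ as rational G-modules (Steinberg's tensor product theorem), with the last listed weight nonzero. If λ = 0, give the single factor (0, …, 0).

Converting to the ω-basis (c_i = row i of M dotted with v = (-154, 177, 48, -43, 145, -69, -42)):
  c_1 = 0*-154 + -1*177 + 0*48 + 0*-43 + 0*145 + -2*-69 + -2*-42 = 45
  c_2 = 0*-154 + 0*177 + 0*48 + 0*-43 + 0*145 + 0*-69 + -1*-42 = 42
  c_3 = 0*-154 + 0*177 + 0*48 + 0*-43 + 0*145 + -1*-69 + 0*-42 = 69
  c_4 = 0*-154 + 0*177 + 1*48 + 0*-43 + 0*145 + 0*-69 + 0*-42 = 48
  c_5 = 0*-154 + 0*177 + 0*48 + -1*-43 + 0*145 + 0*-69 + 0*-42 = 43
  c_6 = -1*-154 + 0*177 + -2*48 + 0*-43 + 0*145 + 0*-69 + 0*-42 = 58
  c_7 = 0*-154 + 0*177 + 0*48 + 0*-43 + 1*145 + 0*-69 + 2*-42 = 61
p = 3; digits c_i = Σ_j d_{ij}·3^j, 0 ≤ d_{ij} < 3:
  c_1 = 45 = 0·3^0 + 0·3^1 + 2·3^2 + 1·3^3
  c_2 = 42 = 0·3^0 + 2·3^1 + 1·3^2 + 1·3^3
  c_3 = 69 = 0·3^0 + 2·3^1 + 1·3^2 + 2·3^3
  c_4 = 48 = 0·3^0 + 1·3^1 + 2·3^2 + 1·3^3
  c_5 = 43 = 1·3^0 + 2·3^1 + 1·3^2 + 1·3^3
  c_6 = 58 = 1·3^0 + 1·3^1 + 0·3^2 + 2·3^3
  c_7 = 61 = 1·3^0 + 2·3^1 + 0·3^2 + 2·3^3
Factor λ_0 = (0, 0, 0, 0, 1, 1, 1)
Factor λ_1 = (0, 2, 2, 1, 2, 1, 2)
Factor λ_2 = (2, 1, 1, 2, 1, 0, 0)
Factor λ_3 = (1, 1, 2, 1, 1, 2, 2)

((0, 0, 0, 0, 1, 1, 1), (0, 2, 2, 1, 2, 1, 2), (2, 1, 1, 2, 1, 0, 0), (1, 1, 2, 1, 1, 2, 2))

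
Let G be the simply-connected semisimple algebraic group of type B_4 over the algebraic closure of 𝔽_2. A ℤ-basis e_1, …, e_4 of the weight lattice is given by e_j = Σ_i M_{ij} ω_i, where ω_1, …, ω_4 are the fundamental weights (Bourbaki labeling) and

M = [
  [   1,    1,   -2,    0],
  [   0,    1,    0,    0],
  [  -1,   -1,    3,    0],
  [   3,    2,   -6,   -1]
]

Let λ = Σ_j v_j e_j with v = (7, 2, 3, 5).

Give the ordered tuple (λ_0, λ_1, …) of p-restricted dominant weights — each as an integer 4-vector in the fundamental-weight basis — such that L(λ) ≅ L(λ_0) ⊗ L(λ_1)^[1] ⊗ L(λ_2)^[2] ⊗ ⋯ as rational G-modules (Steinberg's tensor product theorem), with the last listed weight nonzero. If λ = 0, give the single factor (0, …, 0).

((1, 0, 0, 0), (1, 1, 0, 1))

Converting to the ω-basis (c_i = row i of M dotted with v = (7, 2, 3, 5)):
  c_1 = (1)·(7) + (1)·(2) + (-2)·(3) + (0)·(5) = 3
  c_2 = (0)·(7) + (1)·(2) + (0)·(3) + (0)·(5) = 2
  c_3 = (-1)·(7) + (-1)·(2) + (3)·(3) + (0)·(5) = 0
  c_4 = (3)·(7) + (2)·(2) + (-6)·(3) + (-1)·(5) = 2
Base-2 expansion of each c_i:
  c_1 = 3 = 1·2^0 + 1·2^1
  c_2 = 2 = 0·2^0 + 1·2^1
  c_3 = 0
  c_4 = 2 = 0·2^0 + 1·2^1
p-restricted factor λ_0 = (1, 0, 0, 0)
p-restricted factor λ_1 = (1, 1, 0, 1)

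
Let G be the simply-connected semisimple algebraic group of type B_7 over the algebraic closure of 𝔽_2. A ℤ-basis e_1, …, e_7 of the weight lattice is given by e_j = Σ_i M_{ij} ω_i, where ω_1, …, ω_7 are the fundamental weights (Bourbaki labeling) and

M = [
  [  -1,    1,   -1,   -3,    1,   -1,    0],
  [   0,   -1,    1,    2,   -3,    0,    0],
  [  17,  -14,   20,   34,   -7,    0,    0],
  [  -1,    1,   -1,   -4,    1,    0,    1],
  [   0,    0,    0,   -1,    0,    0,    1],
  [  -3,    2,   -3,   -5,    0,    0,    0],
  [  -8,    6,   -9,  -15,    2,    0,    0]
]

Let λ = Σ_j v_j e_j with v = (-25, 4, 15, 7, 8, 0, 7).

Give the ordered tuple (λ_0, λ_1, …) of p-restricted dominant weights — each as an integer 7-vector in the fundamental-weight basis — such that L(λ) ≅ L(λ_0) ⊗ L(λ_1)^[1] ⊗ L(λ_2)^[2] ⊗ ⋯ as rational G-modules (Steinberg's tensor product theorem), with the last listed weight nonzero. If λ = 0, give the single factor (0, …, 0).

Compute c_i = Σ_j M_{ij} v_j with v = (-25, 4, 15, 7, 8, 0, 7):
  c_1 = (-1)·(-25) + 1·4 + (-1)·(15) + (-3)·(7) + 1·8 + (-1)·(0) + 0·7 = 1
  c_2 = (0)·(-25) + (-1)·(4) + 1·15 + 2·7 + (-3)·(8) + 0·0 + 0·7 = 1
  c_3 = (17)·(-25) + (-14)·(4) + 20·15 + 34·7 + (-7)·(8) + 0·0 + 0·7 = 1
  c_4 = (-1)·(-25) + 1·4 + (-1)·(15) + (-4)·(7) + 1·8 + 0·0 + 1·7 = 1
  c_5 = (0)·(-25) + 0·4 + 0·15 + (-1)·(7) + 0·8 + 0·0 + 1·7 = 0
  c_6 = (-3)·(-25) + 2·4 + (-3)·(15) + (-5)·(7) + 0·8 + 0·0 + 0·7 = 3
  c_7 = (-8)·(-25) + 6·4 + (-9)·(15) + (-15)·(7) + 2·8 + 0·0 + 0·7 = 0
Writing each c_i in base p = 2:
  c_1 = 1 = 1·2^0
  c_2 = 1 = 1·2^0
  c_3 = 1 = 1·2^0
  c_4 = 1 = 1·2^0
  c_5 = 0
  c_6 = 3 = 1·2^0 + 1·2^1
  c_7 = 0
Factor λ_0 = (1, 1, 1, 1, 0, 1, 0)
Factor λ_1 = (0, 0, 0, 0, 0, 1, 0)

((1, 1, 1, 1, 0, 1, 0), (0, 0, 0, 0, 0, 1, 0))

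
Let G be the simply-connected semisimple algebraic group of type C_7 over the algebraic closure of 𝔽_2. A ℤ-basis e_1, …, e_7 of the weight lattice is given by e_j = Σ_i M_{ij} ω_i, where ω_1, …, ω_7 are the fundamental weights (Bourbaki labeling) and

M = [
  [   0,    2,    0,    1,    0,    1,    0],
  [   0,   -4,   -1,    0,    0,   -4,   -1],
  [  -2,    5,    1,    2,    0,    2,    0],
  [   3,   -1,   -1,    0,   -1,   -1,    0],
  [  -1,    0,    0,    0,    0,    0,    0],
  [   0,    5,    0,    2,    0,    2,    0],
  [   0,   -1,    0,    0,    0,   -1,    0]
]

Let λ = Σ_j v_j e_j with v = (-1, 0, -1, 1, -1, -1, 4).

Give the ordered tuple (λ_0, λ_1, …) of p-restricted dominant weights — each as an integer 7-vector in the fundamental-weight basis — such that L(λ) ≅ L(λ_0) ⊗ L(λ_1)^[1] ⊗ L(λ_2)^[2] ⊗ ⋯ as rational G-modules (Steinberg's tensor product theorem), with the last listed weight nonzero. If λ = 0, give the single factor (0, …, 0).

((0, 1, 1, 0, 1, 0, 1),)

In the fundamental-weight basis, λ has coordinates c = M·v (v = (-1, 0, -1, 1, -1, -1, 4)):
  c_1 = 0*-1 + 2*0 + 0*-1 + 1*1 + 0*-1 + 1*-1 + 0*4 = 0
  c_2 = 0*-1 + -4*0 + -1*-1 + 0*1 + 0*-1 + -4*-1 + -1*4 = 1
  c_3 = -2*-1 + 5*0 + 1*-1 + 2*1 + 0*-1 + 2*-1 + 0*4 = 1
  c_4 = 3*-1 + -1*0 + -1*-1 + 0*1 + -1*-1 + -1*-1 + 0*4 = 0
  c_5 = -1*-1 + 0*0 + 0*-1 + 0*1 + 0*-1 + 0*-1 + 0*4 = 1
  c_6 = 0*-1 + 5*0 + 0*-1 + 2*1 + 0*-1 + 2*-1 + 0*4 = 0
  c_7 = 0*-1 + -1*0 + 0*-1 + 0*1 + 0*-1 + -1*-1 + 0*4 = 1
Writing each c_i in base p = 2:
  c_1 = 0
  c_2 = 1 = 1·2^0
  c_3 = 1 = 1·2^0
  c_4 = 0
  c_5 = 1 = 1·2^0
  c_6 = 0
  c_7 = 1 = 1·2^0
Factor λ_0 = (0, 1, 1, 0, 1, 0, 1)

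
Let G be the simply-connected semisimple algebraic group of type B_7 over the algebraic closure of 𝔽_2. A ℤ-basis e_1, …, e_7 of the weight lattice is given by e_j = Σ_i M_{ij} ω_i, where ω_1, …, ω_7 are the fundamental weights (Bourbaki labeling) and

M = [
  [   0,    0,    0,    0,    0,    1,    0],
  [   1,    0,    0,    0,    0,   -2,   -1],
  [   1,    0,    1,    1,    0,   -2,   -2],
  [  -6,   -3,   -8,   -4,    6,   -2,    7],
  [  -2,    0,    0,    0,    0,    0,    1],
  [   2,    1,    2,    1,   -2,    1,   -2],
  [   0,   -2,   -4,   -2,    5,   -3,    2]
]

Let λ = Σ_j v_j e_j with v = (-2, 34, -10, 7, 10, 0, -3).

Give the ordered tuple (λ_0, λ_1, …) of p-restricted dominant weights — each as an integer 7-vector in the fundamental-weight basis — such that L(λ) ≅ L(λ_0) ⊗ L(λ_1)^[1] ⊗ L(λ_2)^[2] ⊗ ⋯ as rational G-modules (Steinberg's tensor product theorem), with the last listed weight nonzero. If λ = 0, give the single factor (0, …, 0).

Compute c_i = Σ_j M_{ij} v_j with v = (-2, 34, -10, 7, 10, 0, -3):
  c_1 = (0)·(-2) + (0)·(34) + (0)·(-10) + (0)·(7) + (0)·(10) + (1)·(0) + (0)·(-3) = 0
  c_2 = (1)·(-2) + (0)·(34) + (0)·(-10) + (0)·(7) + (0)·(10) + (-2)·(0) + (-1)·(-3) = 1
  c_3 = (1)·(-2) + (0)·(34) + (1)·(-10) + (1)·(7) + (0)·(10) + (-2)·(0) + (-2)·(-3) = 1
  c_4 = (-6)·(-2) + (-3)·(34) + (-8)·(-10) + (-4)·(7) + (6)·(10) + (-2)·(0) + (7)·(-3) = 1
  c_5 = (-2)·(-2) + (0)·(34) + (0)·(-10) + (0)·(7) + (0)·(10) + (0)·(0) + (1)·(-3) = 1
  c_6 = (2)·(-2) + (1)·(34) + (2)·(-10) + (1)·(7) + (-2)·(10) + (1)·(0) + (-2)·(-3) = 3
  c_7 = (0)·(-2) + (-2)·(34) + (-4)·(-10) + (-2)·(7) + (5)·(10) + (-3)·(0) + (2)·(-3) = 2
Expand coordinatewise in base 2:
  c_1 = 0
  c_2 = 1 = 1·2^0
  c_3 = 1 = 1·2^0
  c_4 = 1 = 1·2^0
  c_5 = 1 = 1·2^0
  c_6 = 3 = 1·2^0 + 1·2^1
  c_7 = 2 = 0·2^0 + 1·2^1
Factor λ_0 = (0, 1, 1, 1, 1, 1, 0)
Factor λ_1 = (0, 0, 0, 0, 0, 1, 1)

((0, 1, 1, 1, 1, 1, 0), (0, 0, 0, 0, 0, 1, 1))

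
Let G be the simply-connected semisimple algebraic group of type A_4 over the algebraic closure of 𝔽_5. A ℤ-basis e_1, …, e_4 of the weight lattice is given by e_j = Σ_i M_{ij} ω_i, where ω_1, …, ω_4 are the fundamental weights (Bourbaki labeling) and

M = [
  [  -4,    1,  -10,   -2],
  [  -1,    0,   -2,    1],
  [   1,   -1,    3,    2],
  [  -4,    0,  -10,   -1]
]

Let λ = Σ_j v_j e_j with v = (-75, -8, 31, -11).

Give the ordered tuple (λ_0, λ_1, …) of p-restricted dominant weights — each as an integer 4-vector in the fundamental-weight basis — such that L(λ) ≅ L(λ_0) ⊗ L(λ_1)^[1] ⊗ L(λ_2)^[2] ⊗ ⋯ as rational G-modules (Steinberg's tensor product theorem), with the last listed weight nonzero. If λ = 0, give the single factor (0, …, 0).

In the fundamental-weight basis, λ has coordinates c = M·v (v = (-75, -8, 31, -11)):
  c_1 = (-4)·(-75) + (1)·(-8) + (-10)·(31) + (-2)·(-11) = 4
  c_2 = (-1)·(-75) + (0)·(-8) + (-2)·(31) + (1)·(-11) = 2
  c_3 = (1)·(-75) + (-1)·(-8) + (3)·(31) + (2)·(-11) = 4
  c_4 = (-4)·(-75) + (0)·(-8) + (-10)·(31) + (-1)·(-11) = 1
Base-5 expansion of each c_i:
  c_1 = 4 = 4·5^0
  c_2 = 2 = 2·5^0
  c_3 = 4 = 4·5^0
  c_4 = 1 = 1·5^0
λ_0 = (4, 2, 4, 1)

((4, 2, 4, 1),)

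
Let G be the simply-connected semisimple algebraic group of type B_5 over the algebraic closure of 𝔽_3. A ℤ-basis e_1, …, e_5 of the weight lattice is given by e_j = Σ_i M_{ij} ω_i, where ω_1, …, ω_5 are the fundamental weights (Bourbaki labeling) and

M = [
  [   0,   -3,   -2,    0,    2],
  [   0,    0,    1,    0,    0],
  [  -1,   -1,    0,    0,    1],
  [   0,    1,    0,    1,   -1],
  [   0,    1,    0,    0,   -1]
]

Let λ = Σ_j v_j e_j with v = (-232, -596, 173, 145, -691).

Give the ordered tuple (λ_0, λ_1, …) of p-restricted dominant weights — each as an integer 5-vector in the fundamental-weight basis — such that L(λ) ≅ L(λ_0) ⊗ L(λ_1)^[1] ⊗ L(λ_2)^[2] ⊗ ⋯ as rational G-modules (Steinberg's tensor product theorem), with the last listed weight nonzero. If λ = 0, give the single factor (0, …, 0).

((0, 2, 2, 0, 2), (2, 0, 0, 2, 1), (0, 1, 0, 2, 1), (2, 0, 2, 2, 0), (0, 2, 1, 2, 1))

In the fundamental-weight basis, λ has coordinates c = M·v (v = (-232, -596, 173, 145, -691)):
  c_1 = (0)·(-232) + (-3)·(-596) + (-2)·(173) + 0·145 + (2)·(-691) = 60
  c_2 = (0)·(-232) + (0)·(-596) + 1·173 + 0·145 + (0)·(-691) = 173
  c_3 = (-1)·(-232) + (-1)·(-596) + 0·173 + 0·145 + (1)·(-691) = 137
  c_4 = (0)·(-232) + (1)·(-596) + 0·173 + 1·145 + (-1)·(-691) = 240
  c_5 = (0)·(-232) + (1)·(-596) + 0·173 + 0·145 + (-1)·(-691) = 95
p = 3; digits c_i = Σ_j d_{ij}·3^j, 0 ≤ d_{ij} < 3:
  c_1 = 60 = 0·3^0 + 2·3^1 + 0·3^2 + 2·3^3
  c_2 = 173 = 2·3^0 + 0·3^1 + 1·3^2 + 0·3^3 + 2·3^4
  c_3 = 137 = 2·3^0 + 0·3^1 + 0·3^2 + 2·3^3 + 1·3^4
  c_4 = 240 = 0·3^0 + 2·3^1 + 2·3^2 + 2·3^3 + 2·3^4
  c_5 = 95 = 2·3^0 + 1·3^1 + 1·3^2 + 0·3^3 + 1·3^4
p-restricted factor λ_0 = (0, 2, 2, 0, 2)
p-restricted factor λ_1 = (2, 0, 0, 2, 1)
p-restricted factor λ_2 = (0, 1, 0, 2, 1)
p-restricted factor λ_3 = (2, 0, 2, 2, 0)
p-restricted factor λ_4 = (0, 2, 1, 2, 1)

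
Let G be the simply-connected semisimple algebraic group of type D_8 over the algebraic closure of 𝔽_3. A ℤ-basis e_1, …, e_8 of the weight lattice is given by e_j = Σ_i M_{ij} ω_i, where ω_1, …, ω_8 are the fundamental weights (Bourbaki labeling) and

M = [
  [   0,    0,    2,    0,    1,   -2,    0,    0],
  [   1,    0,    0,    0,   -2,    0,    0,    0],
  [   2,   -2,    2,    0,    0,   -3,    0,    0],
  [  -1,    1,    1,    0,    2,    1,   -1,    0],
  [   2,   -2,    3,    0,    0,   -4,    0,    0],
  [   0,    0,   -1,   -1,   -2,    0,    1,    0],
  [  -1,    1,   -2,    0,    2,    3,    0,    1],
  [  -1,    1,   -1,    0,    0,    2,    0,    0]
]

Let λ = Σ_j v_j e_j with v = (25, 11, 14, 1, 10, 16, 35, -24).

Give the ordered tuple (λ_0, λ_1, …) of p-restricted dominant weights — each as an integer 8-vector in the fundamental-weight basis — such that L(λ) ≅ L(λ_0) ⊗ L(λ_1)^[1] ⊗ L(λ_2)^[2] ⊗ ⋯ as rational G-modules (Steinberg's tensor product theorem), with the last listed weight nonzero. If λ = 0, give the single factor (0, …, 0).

((0, 2, 2, 1, 0, 0, 2, 1), (2, 1, 2, 0, 2, 0, 0, 1))

In the fundamental-weight basis, λ has coordinates c = M·v (v = (25, 11, 14, 1, 10, 16, 35, -24)):
  c_1 = 0·25 + 0·11 + 2·14 + 0·1 + 1·10 + (-2)·(16) + 0·35 + (0)·(-24) = 6
  c_2 = 1·25 + 0·11 + 0·14 + 0·1 + (-2)·(10) + 0·16 + 0·35 + (0)·(-24) = 5
  c_3 = 2·25 + (-2)·(11) + 2·14 + 0·1 + 0·10 + (-3)·(16) + 0·35 + (0)·(-24) = 8
  c_4 = (-1)·(25) + 1·11 + 1·14 + 0·1 + 2·10 + 1·16 + (-1)·(35) + (0)·(-24) = 1
  c_5 = 2·25 + (-2)·(11) + 3·14 + 0·1 + 0·10 + (-4)·(16) + 0·35 + (0)·(-24) = 6
  c_6 = 0·25 + 0·11 + (-1)·(14) + (-1)·(1) + (-2)·(10) + 0·16 + 1·35 + (0)·(-24) = 0
  c_7 = (-1)·(25) + 1·11 + (-2)·(14) + 0·1 + 2·10 + 3·16 + 0·35 + (1)·(-24) = 2
  c_8 = (-1)·(25) + 1·11 + (-1)·(14) + 0·1 + 0·10 + 2·16 + 0·35 + (0)·(-24) = 4
Base-3 expansion of each c_i:
  c_1 = 6 = 0·3^0 + 2·3^1
  c_2 = 5 = 2·3^0 + 1·3^1
  c_3 = 8 = 2·3^0 + 2·3^1
  c_4 = 1 = 1·3^0
  c_5 = 6 = 0·3^0 + 2·3^1
  c_6 = 0
  c_7 = 2 = 2·3^0
  c_8 = 4 = 1·3^0 + 1·3^1
λ_0 = (0, 2, 2, 1, 0, 0, 2, 1)
λ_1 = (2, 1, 2, 0, 2, 0, 0, 1)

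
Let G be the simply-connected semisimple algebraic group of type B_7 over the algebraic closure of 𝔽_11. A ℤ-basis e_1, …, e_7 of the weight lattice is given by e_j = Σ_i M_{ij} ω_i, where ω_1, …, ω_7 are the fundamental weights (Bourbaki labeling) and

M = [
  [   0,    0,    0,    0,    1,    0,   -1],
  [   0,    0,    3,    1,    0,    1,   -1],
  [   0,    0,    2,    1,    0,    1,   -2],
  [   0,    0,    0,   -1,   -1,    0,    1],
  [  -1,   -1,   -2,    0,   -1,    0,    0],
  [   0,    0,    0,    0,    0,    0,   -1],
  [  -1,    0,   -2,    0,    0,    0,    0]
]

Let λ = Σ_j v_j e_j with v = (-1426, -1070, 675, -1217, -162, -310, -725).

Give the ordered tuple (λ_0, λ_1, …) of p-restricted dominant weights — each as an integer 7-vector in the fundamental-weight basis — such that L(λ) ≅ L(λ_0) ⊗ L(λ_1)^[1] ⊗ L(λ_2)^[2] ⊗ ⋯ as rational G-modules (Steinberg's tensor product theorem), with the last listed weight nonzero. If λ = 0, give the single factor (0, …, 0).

Compute c_i = Σ_j M_{ij} v_j with v = (-1426, -1070, 675, -1217, -162, -310, -725):
  c_1 = (0)·(-1426) + (0)·(-1070) + (0)·(675) + (0)·(-1217) + (1)·(-162) + (0)·(-310) + (-1)·(-725) = 563
  c_2 = (0)·(-1426) + (0)·(-1070) + (3)·(675) + (1)·(-1217) + (0)·(-162) + (1)·(-310) + (-1)·(-725) = 1223
  c_3 = (0)·(-1426) + (0)·(-1070) + (2)·(675) + (1)·(-1217) + (0)·(-162) + (1)·(-310) + (-2)·(-725) = 1273
  c_4 = (0)·(-1426) + (0)·(-1070) + (0)·(675) + (-1)·(-1217) + (-1)·(-162) + (0)·(-310) + (1)·(-725) = 654
  c_5 = (-1)·(-1426) + (-1)·(-1070) + (-2)·(675) + (0)·(-1217) + (-1)·(-162) + (0)·(-310) + (0)·(-725) = 1308
  c_6 = (0)·(-1426) + (0)·(-1070) + (0)·(675) + (0)·(-1217) + (0)·(-162) + (0)·(-310) + (-1)·(-725) = 725
  c_7 = (-1)·(-1426) + (0)·(-1070) + (-2)·(675) + (0)·(-1217) + (0)·(-162) + (0)·(-310) + (0)·(-725) = 76
Writing each c_i in base p = 11:
  c_1 = 563 = 2·11^0 + 7·11^1 + 4·11^2
  c_2 = 1223 = 2·11^0 + 1·11^1 + 10·11^2
  c_3 = 1273 = 8·11^0 + 5·11^1 + 10·11^2
  c_4 = 654 = 5·11^0 + 4·11^1 + 5·11^2
  c_5 = 1308 = 10·11^0 + 8·11^1 + 10·11^2
  c_6 = 725 = 10·11^0 + 10·11^1 + 5·11^2
  c_7 = 76 = 10·11^0 + 6·11^1
Factor λ_0 = (2, 2, 8, 5, 10, 10, 10)
Factor λ_1 = (7, 1, 5, 4, 8, 10, 6)
Factor λ_2 = (4, 10, 10, 5, 10, 5, 0)

((2, 2, 8, 5, 10, 10, 10), (7, 1, 5, 4, 8, 10, 6), (4, 10, 10, 5, 10, 5, 0))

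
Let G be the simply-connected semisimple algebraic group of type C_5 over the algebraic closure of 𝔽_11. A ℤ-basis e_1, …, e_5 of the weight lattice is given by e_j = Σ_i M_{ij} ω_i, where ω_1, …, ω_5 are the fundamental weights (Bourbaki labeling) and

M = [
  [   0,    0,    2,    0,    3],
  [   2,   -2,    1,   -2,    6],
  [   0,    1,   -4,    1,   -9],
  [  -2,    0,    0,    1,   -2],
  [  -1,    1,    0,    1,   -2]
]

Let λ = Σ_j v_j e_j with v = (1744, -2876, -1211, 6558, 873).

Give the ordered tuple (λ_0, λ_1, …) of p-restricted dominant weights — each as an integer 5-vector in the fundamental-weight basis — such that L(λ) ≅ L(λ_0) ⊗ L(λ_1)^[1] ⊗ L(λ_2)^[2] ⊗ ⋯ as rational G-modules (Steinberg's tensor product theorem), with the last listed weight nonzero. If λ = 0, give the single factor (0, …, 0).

((10, 8, 9, 4, 5), (6, 2, 5, 10, 6), (1, 1, 5, 10, 1))

In the fundamental-weight basis, λ has coordinates c = M·v (v = (1744, -2876, -1211, 6558, 873)):
  c_1 = 0·1744 + (0)·(-2876) + (2)·(-1211) + 0·6558 + 3·873 = 197
  c_2 = 2·1744 + (-2)·(-2876) + (1)·(-1211) + (-2)·(6558) + 6·873 = 151
  c_3 = 0·1744 + (1)·(-2876) + (-4)·(-1211) + 1·6558 + (-9)·(873) = 669
  c_4 = (-2)·(1744) + (0)·(-2876) + (0)·(-1211) + 1·6558 + (-2)·(873) = 1324
  c_5 = (-1)·(1744) + (1)·(-2876) + (0)·(-1211) + 1·6558 + (-2)·(873) = 192
Writing each c_i in base p = 11:
  c_1 = 197 = 10·11^0 + 6·11^1 + 1·11^2
  c_2 = 151 = 8·11^0 + 2·11^1 + 1·11^2
  c_3 = 669 = 9·11^0 + 5·11^1 + 5·11^2
  c_4 = 1324 = 4·11^0 + 10·11^1 + 10·11^2
  c_5 = 192 = 5·11^0 + 6·11^1 + 1·11^2
Factor λ_0 = (10, 8, 9, 4, 5)
Factor λ_1 = (6, 2, 5, 10, 6)
Factor λ_2 = (1, 1, 5, 10, 1)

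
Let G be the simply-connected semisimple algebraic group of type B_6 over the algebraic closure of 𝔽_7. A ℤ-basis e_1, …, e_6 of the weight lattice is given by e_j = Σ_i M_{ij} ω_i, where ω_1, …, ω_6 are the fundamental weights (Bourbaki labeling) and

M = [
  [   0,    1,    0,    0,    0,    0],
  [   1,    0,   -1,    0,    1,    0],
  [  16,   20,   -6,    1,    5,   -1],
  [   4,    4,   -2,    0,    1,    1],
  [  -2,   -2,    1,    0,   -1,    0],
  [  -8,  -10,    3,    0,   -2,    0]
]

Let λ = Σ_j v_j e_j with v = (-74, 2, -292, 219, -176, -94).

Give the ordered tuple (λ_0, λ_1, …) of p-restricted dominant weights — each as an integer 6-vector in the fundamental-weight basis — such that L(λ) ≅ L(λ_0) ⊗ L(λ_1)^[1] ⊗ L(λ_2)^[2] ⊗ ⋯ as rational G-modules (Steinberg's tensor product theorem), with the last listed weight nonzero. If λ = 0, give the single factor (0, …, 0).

((2, 0, 6, 5, 0, 6), (0, 6, 5, 3, 4, 6))

Change of basis e → ω: c = M·v where v = (-74, 2, -292, 219, -176, -94):
  c_1 = (0)·(-74) + 1·2 + (0)·(-292) + 0·219 + (0)·(-176) + (0)·(-94) = 2
  c_2 = (1)·(-74) + 0·2 + (-1)·(-292) + 0·219 + (1)·(-176) + (0)·(-94) = 42
  c_3 = (16)·(-74) + 20·2 + (-6)·(-292) + 1·219 + (5)·(-176) + (-1)·(-94) = 41
  c_4 = (4)·(-74) + 4·2 + (-2)·(-292) + 0·219 + (1)·(-176) + (1)·(-94) = 26
  c_5 = (-2)·(-74) + (-2)·(2) + (1)·(-292) + 0·219 + (-1)·(-176) + (0)·(-94) = 28
  c_6 = (-8)·(-74) + (-10)·(2) + (3)·(-292) + 0·219 + (-2)·(-176) + (0)·(-94) = 48
Base-7 expansion of each c_i:
  c_1 = 2 = 2·7^0
  c_2 = 42 = 0·7^0 + 6·7^1
  c_3 = 41 = 6·7^0 + 5·7^1
  c_4 = 26 = 5·7^0 + 3·7^1
  c_5 = 28 = 0·7^0 + 4·7^1
  c_6 = 48 = 6·7^0 + 6·7^1
λ_0 = (2, 0, 6, 5, 0, 6)
λ_1 = (0, 6, 5, 3, 4, 6)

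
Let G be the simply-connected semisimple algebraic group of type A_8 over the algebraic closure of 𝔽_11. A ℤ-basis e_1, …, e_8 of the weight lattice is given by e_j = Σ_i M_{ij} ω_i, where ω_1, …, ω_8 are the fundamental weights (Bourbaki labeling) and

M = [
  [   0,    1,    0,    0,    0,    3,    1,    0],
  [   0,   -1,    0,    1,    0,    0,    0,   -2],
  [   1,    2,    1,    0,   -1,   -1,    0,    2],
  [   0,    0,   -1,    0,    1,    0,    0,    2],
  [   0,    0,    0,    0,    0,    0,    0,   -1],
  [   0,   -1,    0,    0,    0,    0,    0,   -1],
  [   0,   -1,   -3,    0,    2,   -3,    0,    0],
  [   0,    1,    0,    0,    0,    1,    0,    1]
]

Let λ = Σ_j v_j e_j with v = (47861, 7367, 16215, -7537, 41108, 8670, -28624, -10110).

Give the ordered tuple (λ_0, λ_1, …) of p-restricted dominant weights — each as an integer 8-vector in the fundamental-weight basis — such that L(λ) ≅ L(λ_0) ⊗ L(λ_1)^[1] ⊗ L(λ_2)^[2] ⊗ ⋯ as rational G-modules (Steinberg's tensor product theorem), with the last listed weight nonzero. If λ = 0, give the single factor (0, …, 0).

((1, 3, 1, 9, 1, 4, 7, 9), (3, 10, 9, 6, 6, 7, 6, 10), (6, 10, 6, 5, 6, 0, 1, 4), (3, 3, 6, 3, 7, 2, 0, 4))

In the fundamental-weight basis, λ has coordinates c = M·v (v = (47861, 7367, 16215, -7537, 41108, 8670, -28624, -10110)):
  c_1 = 0·47861 + 1·7367 + 0·16215 + (0)·(-7537) + 0·41108 + 3·8670 + (1)·(-28624) + (0)·(-10110) = 4753
  c_2 = 0·47861 + (-1)·(7367) + 0·16215 + (1)·(-7537) + 0·41108 + 0·8670 + (0)·(-28624) + (-2)·(-10110) = 5316
  c_3 = 1·47861 + 2·7367 + 1·16215 + (0)·(-7537) + (-1)·(41108) + (-1)·(8670) + (0)·(-28624) + (2)·(-10110) = 8812
  c_4 = 0·47861 + 0·7367 + (-1)·(16215) + (0)·(-7537) + 1·41108 + 0·8670 + (0)·(-28624) + (2)·(-10110) = 4673
  c_5 = 0·47861 + 0·7367 + 0·16215 + (0)·(-7537) + 0·41108 + 0·8670 + (0)·(-28624) + (-1)·(-10110) = 10110
  c_6 = 0·47861 + (-1)·(7367) + 0·16215 + (0)·(-7537) + 0·41108 + 0·8670 + (0)·(-28624) + (-1)·(-10110) = 2743
  c_7 = 0·47861 + (-1)·(7367) + (-3)·(16215) + (0)·(-7537) + 2·41108 + (-3)·(8670) + (0)·(-28624) + (0)·(-10110) = 194
  c_8 = 0·47861 + 1·7367 + 0·16215 + (0)·(-7537) + 0·41108 + 1·8670 + (0)·(-28624) + (1)·(-10110) = 5927
Base-11 expansion of each c_i:
  c_1 = 4753 = 1·11^0 + 3·11^1 + 6·11^2 + 3·11^3
  c_2 = 5316 = 3·11^0 + 10·11^1 + 10·11^2 + 3·11^3
  c_3 = 8812 = 1·11^0 + 9·11^1 + 6·11^2 + 6·11^3
  c_4 = 4673 = 9·11^0 + 6·11^1 + 5·11^2 + 3·11^3
  c_5 = 10110 = 1·11^0 + 6·11^1 + 6·11^2 + 7·11^3
  c_6 = 2743 = 4·11^0 + 7·11^1 + 0·11^2 + 2·11^3
  c_7 = 194 = 7·11^0 + 6·11^1 + 1·11^2
  c_8 = 5927 = 9·11^0 + 10·11^1 + 4·11^2 + 4·11^3
Factor λ_0 = (1, 3, 1, 9, 1, 4, 7, 9)
Factor λ_1 = (3, 10, 9, 6, 6, 7, 6, 10)
Factor λ_2 = (6, 10, 6, 5, 6, 0, 1, 4)
Factor λ_3 = (3, 3, 6, 3, 7, 2, 0, 4)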